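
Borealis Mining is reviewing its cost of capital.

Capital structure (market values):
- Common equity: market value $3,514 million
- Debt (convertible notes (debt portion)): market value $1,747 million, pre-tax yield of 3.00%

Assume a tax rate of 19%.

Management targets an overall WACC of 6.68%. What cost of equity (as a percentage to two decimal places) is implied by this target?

Total capital V = 3514 + 1747 = 5261.
Equity weight = 3514/5261 = 0.6679.
Convertible notes (debt portion) weight = 1747/5261 = 0.3321.
Debt contribution = 0.3321 × 3% × (1 − 19%) = 0.8069%.
Required equity contribution = 6.68% − 0.8069% = 5.8731%.
Re = 5.8731% / 0.6679 = 8.7929%.

8.79%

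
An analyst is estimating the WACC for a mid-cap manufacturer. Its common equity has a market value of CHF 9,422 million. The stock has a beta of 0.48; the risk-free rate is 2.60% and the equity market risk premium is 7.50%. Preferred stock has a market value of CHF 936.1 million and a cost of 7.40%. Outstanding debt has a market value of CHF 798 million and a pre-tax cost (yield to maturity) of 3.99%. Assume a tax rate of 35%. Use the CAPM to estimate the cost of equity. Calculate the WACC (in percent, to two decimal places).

6.04%

Cost of equity via CAPM: Re = 2.6% + 0.48 × 7.5% = 6.2000%.
Total capital V = 9422 + 936.1 + 798 = 11156.1.
Equity: weight = 9422/11156.1 = 0.8446; cost = 6.2%.
Preferred: weight = 936.1/11156.1 = 0.0839; cost = 7.4%.
Debt: weight = 798/11156.1 = 0.0715; after-tax cost = 3.99% × (1 − 35%) = 2.5935%.
WACC = 0.8446 × 6.2000% + 0.0839 × 7.4000% + 0.0715 × 2.5935% = 6.0427%.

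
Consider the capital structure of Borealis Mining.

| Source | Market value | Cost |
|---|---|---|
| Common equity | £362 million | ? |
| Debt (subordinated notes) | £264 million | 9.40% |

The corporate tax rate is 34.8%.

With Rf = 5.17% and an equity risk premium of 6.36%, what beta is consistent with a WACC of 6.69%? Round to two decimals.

Total capital V = 362 + 264 = 626.
Equity weight = 362/626 = 0.5783.
Subordinated notes weight = 264/626 = 0.4217.
Debt contribution = 0.4217 × 9.4% × (1 − 34.8%) = 2.5847%.
Required equity contribution = 6.69% − 2.5847% = 4.1053%  ⇒  Re = 7.0993%.
CAPM: 7.0993% = 5.17% + β × 6.36%  ⇒  β = 0.3033.

0.30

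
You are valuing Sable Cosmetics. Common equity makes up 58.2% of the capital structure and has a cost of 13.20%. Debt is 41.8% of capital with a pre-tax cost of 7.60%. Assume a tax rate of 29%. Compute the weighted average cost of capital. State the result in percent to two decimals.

9.94%

After-tax cost of debt = 7.6% × (1 − 29%) = 5.3960%.
WACC = 0.582 × 13.2000% + 0.418 × 5.3960% = 9.9379%.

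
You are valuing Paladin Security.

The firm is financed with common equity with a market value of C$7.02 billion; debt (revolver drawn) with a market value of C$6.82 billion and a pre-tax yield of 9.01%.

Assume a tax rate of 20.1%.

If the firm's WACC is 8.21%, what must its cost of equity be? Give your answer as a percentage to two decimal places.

9.19%

Total capital V = 7.02 + 6.82 = 13.84.
Equity weight = 7.02/13.84 = 0.5072.
Revolver drawn weight = 6.82/13.84 = 0.4928.
Debt contribution = 0.4928 × 9.01% × (1 − 20.1%) = 3.5475%.
Required equity contribution = 8.21% − 3.5475% = 4.6625%.
Re = 4.6625% / 0.5072 = 9.1922%.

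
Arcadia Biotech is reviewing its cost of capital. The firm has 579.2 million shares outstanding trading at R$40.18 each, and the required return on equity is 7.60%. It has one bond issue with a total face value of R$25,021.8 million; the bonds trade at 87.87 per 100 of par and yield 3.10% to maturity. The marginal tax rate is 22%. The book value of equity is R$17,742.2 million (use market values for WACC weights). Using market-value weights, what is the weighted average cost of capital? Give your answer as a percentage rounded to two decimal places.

5.08%

Market value of equity E = 40.18 × 579.2m = 23272.256m. Market value of debt D = 25021.8m × 87.87/100 = 21986.65566m.
Total capital V = 23272.256 + 21986.65566 = 45258.91166.
Equity: weight = 23272.256/45258.91166 = 0.5142; cost = 7.6%.
Bonds outstanding: weight = 21986.65566/45258.91166 = 0.4858; after-tax cost = 3.1% × (1 − 22%) = 2.4180%.
WACC = 0.5142 × 7.6000% + 0.4858 × 2.4180% = 5.0826%.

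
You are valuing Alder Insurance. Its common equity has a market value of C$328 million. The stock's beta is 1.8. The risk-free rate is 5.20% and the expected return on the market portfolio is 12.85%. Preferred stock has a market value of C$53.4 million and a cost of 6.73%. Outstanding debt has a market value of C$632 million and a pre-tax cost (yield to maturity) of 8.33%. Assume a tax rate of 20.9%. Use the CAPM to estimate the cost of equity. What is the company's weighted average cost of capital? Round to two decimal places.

Market risk premium = 12.85% − 5.2% = 7.65%.
Cost of equity via CAPM: Re = 5.2% + 1.8 × 7.65% = 18.9700%.
Total capital V = 328 + 53.4 + 632 = 1013.4.
Equity: weight = 328/1013.4 = 0.3237; cost = 18.97%.
Preferred: weight = 53.4/1013.4 = 0.0527; cost = 6.73%.
Debt: weight = 632/1013.4 = 0.6236; after-tax cost = 8.33% × (1 − 20.9%) = 6.5890%.
WACC = 0.3237 × 18.9700% + 0.0527 × 6.7300% + 0.6236 × 6.5890% = 10.6037%.

10.60%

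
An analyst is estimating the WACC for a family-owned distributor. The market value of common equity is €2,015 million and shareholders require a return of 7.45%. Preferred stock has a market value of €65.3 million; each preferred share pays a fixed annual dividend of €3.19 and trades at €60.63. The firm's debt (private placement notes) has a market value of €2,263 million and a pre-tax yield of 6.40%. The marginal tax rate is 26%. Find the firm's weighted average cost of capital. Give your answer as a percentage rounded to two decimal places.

6.00%

Cost of preferred: Rp = 3.19 / 60.63 = 5.2614%.
Total capital V = 2015 + 65.3 + 2263 = 4343.3.
Equity: weight = 2015/4343.3 = 0.4639; cost = 7.45%.
Preferred: weight = 65.3/4343.3 = 0.0150; cost = 5.2614%.
Private placement notes: weight = 2263/4343.3 = 0.5210; after-tax cost = 6.4% × (1 − 26%) = 4.7360%.
WACC = 0.4639 × 7.4500% + 0.0150 × 5.2614% + 0.5210 × 4.7360% = 6.0030%.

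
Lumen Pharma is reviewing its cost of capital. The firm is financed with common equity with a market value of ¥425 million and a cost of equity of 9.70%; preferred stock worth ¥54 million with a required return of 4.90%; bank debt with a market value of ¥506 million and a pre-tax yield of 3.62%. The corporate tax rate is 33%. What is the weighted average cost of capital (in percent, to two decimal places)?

Total capital V = 425 + 54 + 506 = 985.
Equity: weight = 425/985 = 0.4315; cost = 9.7%.
Preferred: weight = 54/985 = 0.0548; cost = 4.9%.
Bank debt: weight = 506/985 = 0.5137; after-tax cost = 3.62% × (1 − 33%) = 2.4254%.
WACC = 0.4315 × 9.7000% + 0.0548 × 4.9000% + 0.5137 × 2.4254% = 5.6999%.

5.70%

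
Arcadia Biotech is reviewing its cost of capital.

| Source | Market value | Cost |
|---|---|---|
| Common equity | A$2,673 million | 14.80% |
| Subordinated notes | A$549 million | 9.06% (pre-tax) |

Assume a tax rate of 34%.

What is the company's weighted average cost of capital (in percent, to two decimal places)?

13.30%

Total capital V = 2673 + 549 = 3222.
Equity: weight = 2673/3222 = 0.8296; cost = 14.8%.
Subordinated notes: weight = 549/3222 = 0.1704; after-tax cost = 9.06% × (1 − 34%) = 5.9796%.
WACC = 0.8296 × 14.8000% + 0.1704 × 5.9796% = 13.2971%.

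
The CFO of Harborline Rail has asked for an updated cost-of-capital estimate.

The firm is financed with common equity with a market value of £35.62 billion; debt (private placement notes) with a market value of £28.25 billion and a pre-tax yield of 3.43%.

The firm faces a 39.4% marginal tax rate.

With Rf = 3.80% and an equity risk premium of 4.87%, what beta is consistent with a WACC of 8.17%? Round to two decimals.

Total capital V = 35.62 + 28.25 = 63.87.
Equity weight = 35.62/63.87 = 0.5577.
Private placement notes weight = 28.25/63.87 = 0.4423.
Debt contribution = 0.4423 × 3.43% × (1 − 39.4%) = 0.9194%.
Required equity contribution = 8.17% − 0.9194% = 7.2506%  ⇒  Re = 13.0011%.
CAPM: 13.0011% = 3.8% + β × 4.87%  ⇒  β = 1.8893.

1.89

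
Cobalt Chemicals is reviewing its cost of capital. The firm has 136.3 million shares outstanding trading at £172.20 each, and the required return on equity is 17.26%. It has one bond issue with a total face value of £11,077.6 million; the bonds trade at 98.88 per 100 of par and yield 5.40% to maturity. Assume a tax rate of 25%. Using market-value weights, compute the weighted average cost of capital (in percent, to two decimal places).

13.06%

Market value of equity E = 172.2 × 136.3m = 23470.86m. Market value of debt D = 11077.6m × 98.88/100 = 10953.53088m.
Total capital V = 23470.86 + 10953.53088 = 34424.39088.
Equity: weight = 23470.86/34424.39088 = 0.6818; cost = 17.26%.
Bonds outstanding: weight = 10953.53088/34424.39088 = 0.3182; after-tax cost = 5.4% × (1 − 25%) = 4.0500%.
WACC = 0.6818 × 17.2600% + 0.3182 × 4.0500% = 13.0567%.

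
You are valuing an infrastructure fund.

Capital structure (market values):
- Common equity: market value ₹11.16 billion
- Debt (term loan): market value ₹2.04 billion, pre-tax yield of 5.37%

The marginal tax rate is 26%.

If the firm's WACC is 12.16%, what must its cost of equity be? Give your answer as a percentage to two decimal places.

13.66%

Total capital V = 11.16 + 2.04 = 13.2.
Equity weight = 11.16/13.2 = 0.8455.
Term loan weight = 2.04/13.2 = 0.1545.
Debt contribution = 0.1545 × 5.37% × (1 − 26%) = 0.6141%.
Required equity contribution = 12.16% − 0.6141% = 11.5459%.
Re = 11.5459% / 0.8455 = 13.6564%.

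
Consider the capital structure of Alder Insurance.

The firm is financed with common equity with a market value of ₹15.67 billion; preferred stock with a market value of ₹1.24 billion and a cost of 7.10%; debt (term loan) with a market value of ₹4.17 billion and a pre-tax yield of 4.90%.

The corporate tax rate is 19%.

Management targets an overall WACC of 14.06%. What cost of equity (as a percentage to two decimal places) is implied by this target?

Total capital V = 15.67 + 1.24 + 4.17 = 21.08.
Equity weight = 15.67/21.08 = 0.7434.
Preferred weight = 1.24/21.08 = 0.0588.
Term loan weight = 4.17/21.08 = 0.1978.
Debt contribution = 0.1978 × 4.9% × (1 − 19%) = 0.7851%.
Preferred contribution = 0.0588 × 7.1% = 0.4176%.
Required equity contribution = 14.06% − 1.2028% = 12.8572%.
Re = 12.8572% / 0.7434 = 17.2961%.

17.30%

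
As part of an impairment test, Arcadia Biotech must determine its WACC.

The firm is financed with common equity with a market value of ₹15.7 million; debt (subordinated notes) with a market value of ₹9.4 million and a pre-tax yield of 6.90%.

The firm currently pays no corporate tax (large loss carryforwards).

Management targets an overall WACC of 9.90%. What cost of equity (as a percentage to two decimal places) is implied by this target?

Total capital V = 15.7 + 9.4 = 25.1.
Equity weight = 15.7/25.1 = 0.6255.
Subordinated notes weight = 9.4/25.1 = 0.3745.
Debt contribution = 0.3745 × 6.9% × (1 − 0%) = 2.5841%.
Required equity contribution = 9.9% − 2.5841% = 7.3159%.
Re = 7.3159% / 0.6255 = 11.6962%.

11.70%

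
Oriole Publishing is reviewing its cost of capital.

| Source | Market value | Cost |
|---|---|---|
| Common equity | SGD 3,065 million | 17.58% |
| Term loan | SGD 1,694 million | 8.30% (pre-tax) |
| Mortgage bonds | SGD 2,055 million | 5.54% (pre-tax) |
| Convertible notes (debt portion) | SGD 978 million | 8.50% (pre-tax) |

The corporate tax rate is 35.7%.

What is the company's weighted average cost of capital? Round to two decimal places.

Total capital V = 3065 + 1694 + 2055 + 978 = 7792.
Equity: weight = 3065/7792 = 0.3934; cost = 17.58%.
Term loan: weight = 1694/7792 = 0.2174; after-tax cost = 8.3% × (1 − 35.7%) = 5.3369%.
Mortgage bonds: weight = 2055/7792 = 0.2637; after-tax cost = 5.54% × (1 − 35.7%) = 3.5622%.
Convertible notes (debt portion): weight = 978/7792 = 0.1255; after-tax cost = 8.5% × (1 − 35.7%) = 5.4655%.
WACC = 0.3934 × 17.5800% + 0.2174 × 5.3369% + 0.2637 × 3.5622% + 0.1255 × 5.4655% = 9.7009%.

9.70%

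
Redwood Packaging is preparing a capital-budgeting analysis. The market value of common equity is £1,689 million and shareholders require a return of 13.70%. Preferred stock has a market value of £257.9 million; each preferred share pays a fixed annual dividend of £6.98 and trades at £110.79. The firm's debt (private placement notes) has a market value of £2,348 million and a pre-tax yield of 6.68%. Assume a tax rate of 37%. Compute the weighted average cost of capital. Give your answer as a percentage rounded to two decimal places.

8.07%

Cost of preferred: Rp = 6.98 / 110.79 = 6.3002%.
Total capital V = 1689 + 257.9 + 2348 = 4294.9.
Equity: weight = 1689/4294.9 = 0.3933; cost = 13.7%.
Preferred: weight = 257.9/4294.9 = 0.0600; cost = 6.3002%.
Private placement notes: weight = 2348/4294.9 = 0.5467; after-tax cost = 6.68% × (1 − 37%) = 4.2084%.
WACC = 0.3933 × 13.7000% + 0.0600 × 6.3002% + 0.5467 × 4.2084% = 8.0666%.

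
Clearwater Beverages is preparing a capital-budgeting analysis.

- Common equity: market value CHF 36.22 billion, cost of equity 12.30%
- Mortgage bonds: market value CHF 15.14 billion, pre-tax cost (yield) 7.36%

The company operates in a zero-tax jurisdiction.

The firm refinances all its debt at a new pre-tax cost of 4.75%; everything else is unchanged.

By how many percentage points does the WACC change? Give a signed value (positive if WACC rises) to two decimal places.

-0.77 pp

Current WACC:
Total capital V = 36.22 + 15.14 = 51.36.
Equity: weight = 36.22/51.36 = 0.7052; cost = 12.3%.
Mortgage bonds: weight = 15.14/51.36 = 0.2948; after-tax cost = 7.36% × (1 − 0%) = 7.3600%.
WACC = 0.7052 × 12.3000% + 0.2948 × 7.3600% = 10.8438%.
After the change:
Total capital V = 36.22 + 15.14 = 51.36.
Equity: weight = 36.22/51.36 = 0.7052; cost = 12.3%.
Mortgage bonds: weight = 15.14/51.36 = 0.2948; after-tax cost = 4.75% × (1 − 0%) = 4.7500%.
WACC = 0.7052 × 12.3000% + 0.2948 × 4.7500% = 10.0744%.
Change in WACC = 10.0744% − 10.8438% = -0.7694 pp.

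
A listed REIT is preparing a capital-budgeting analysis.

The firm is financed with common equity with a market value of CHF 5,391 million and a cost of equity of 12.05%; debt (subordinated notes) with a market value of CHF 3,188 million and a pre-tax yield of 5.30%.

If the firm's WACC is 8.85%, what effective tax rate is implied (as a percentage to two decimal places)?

Total capital V = 5391 + 3188 = 8579.
Equity weight = 5391/8579 = 0.6284.
Subordinated notes weight = 3188/8579 = 0.3716.
Equity contribution = 0.6284 × 12.05% = 7.5722%.
Debt contribution must be 8.85% − 7.5722% = 1.2778%.
0.3716 × 5.3% × (1 − T) = 1.2778%  ⇒  (1 − T) = 0.6488.
T = 35.1187%.

35.12%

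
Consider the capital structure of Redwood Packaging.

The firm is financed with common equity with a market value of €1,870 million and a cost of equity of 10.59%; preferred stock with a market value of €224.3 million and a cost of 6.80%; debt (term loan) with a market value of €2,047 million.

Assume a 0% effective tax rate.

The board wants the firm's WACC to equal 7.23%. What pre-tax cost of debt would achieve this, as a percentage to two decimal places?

Total capital V = 1870 + 224.3 + 2047 = 4141.3.
Equity weight = 1870/4141.3 = 0.4515.
Preferred weight = 224.3/4141.3 = 0.0542.
Term loan weight = 2047/4141.3 = 0.4943.
Equity contribution = 0.4515 × 10.59% = 4.7819%.
Preferred contribution = 0.0542 × 6.8% = 0.3683%.
Remaining for debt = 7.23% − 5.1502% = 2.0798%.
Rd × (1 − 0%) × 0.4943 = 2.0798%  ⇒  Rd = 4.2076%.

4.21%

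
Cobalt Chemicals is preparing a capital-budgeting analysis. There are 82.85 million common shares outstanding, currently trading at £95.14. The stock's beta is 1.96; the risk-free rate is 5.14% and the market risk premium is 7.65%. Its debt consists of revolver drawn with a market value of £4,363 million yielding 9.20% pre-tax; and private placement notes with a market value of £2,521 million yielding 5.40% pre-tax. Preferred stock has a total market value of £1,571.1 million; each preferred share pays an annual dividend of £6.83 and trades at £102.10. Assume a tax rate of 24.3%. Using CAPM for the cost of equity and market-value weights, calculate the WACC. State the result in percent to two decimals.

12.85%

Cost of equity via CAPM: Re = 5.14% + 1.96 × 7.65% = 20.1340%.
Cost of preferred: Rp = 6.83 / 102.1 = 6.6895%.
Market value of equity E = 95.14 × 82.85m = 7882.349m.
Total capital V = 7882.349 + 1571.1 + 4363 + 2521 = 16337.449.
Equity: weight = 7882.349/16337.449 = 0.4825; cost = 20.134%.
Preferred: weight = 1571.1/16337.449 = 0.0962; cost = 6.6895%.
Revolver drawn: weight = 4363/16337.449 = 0.2671; after-tax cost = 9.2% × (1 − 24.3%) = 6.9644%.
Private placement notes: weight = 2521/16337.449 = 0.1543; after-tax cost = 5.4% × (1 − 24.3%) = 4.0878%.
WACC = 0.4825 × 20.1340% + 0.0962 × 6.6895% + 0.2671 × 6.9644% + 0.1543 × 4.0878% = 12.8480%.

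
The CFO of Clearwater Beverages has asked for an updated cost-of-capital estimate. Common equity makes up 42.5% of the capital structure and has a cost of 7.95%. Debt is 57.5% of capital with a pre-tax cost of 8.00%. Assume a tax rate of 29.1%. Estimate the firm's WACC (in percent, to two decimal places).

After-tax cost of debt = 8% × (1 − 29.1%) = 5.6720%.
WACC = 0.425 × 7.9500% + 0.575 × 5.6720% = 6.6402%.

6.64%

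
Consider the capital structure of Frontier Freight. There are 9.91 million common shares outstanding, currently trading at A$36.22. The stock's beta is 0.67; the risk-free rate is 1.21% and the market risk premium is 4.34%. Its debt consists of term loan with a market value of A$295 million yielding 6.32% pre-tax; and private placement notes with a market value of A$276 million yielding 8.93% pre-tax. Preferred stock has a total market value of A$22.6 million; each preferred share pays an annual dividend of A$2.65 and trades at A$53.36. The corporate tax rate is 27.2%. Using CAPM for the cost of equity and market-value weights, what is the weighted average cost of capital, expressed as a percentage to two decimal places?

4.98%

Cost of equity via CAPM: Re = 1.21% + 0.67 × 4.34% = 4.1178%.
Cost of preferred: Rp = 2.65 / 53.36 = 4.9663%.
Market value of equity E = 36.22 × 9.91m = 358.9402m.
Total capital V = 358.9402 + 22.6 + 295 + 276 = 952.5402.
Equity: weight = 358.9402/952.5402 = 0.3768; cost = 4.1178%.
Preferred: weight = 22.6/952.5402 = 0.0237; cost = 4.9663%.
Term loan: weight = 295/952.5402 = 0.3097; after-tax cost = 6.32% × (1 − 27.2%) = 4.6010%.
Private placement notes: weight = 276/952.5402 = 0.2898; after-tax cost = 8.93% × (1 − 27.2%) = 6.5010%.
WACC = 0.3768 × 4.1178% + 0.0237 × 4.9663% + 0.3097 × 4.6010% + 0.2898 × 6.5010% = 4.9781%.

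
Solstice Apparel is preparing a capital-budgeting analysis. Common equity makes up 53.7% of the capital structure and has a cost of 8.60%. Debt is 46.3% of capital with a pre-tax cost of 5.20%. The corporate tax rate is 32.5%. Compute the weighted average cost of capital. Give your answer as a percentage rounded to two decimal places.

After-tax cost of debt = 5.2% × (1 − 32.5%) = 3.5100%.
WACC = 0.537 × 8.6000% + 0.463 × 3.5100% = 6.2433%.

6.24%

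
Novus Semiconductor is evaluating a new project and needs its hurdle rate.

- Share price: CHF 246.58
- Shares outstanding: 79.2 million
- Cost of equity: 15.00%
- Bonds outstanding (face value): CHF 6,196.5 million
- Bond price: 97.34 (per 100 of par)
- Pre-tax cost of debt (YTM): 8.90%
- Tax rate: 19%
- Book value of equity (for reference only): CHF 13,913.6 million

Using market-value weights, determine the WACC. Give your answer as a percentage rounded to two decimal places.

13.16%

Market value of equity E = 246.58 × 79.2m = 19529.136m. Market value of debt D = 6196.5m × 97.34/100 = 6031.6731m.
Total capital V = 19529.136 + 6031.6731 = 25560.8091.
Equity: weight = 19529.136/25560.8091 = 0.7640; cost = 15%.
Bonds outstanding: weight = 6031.6731/25560.8091 = 0.2360; after-tax cost = 8.9% × (1 − 19%) = 7.2090%.
WACC = 0.7640 × 15.0000% + 0.2360 × 7.2090% = 13.1615%.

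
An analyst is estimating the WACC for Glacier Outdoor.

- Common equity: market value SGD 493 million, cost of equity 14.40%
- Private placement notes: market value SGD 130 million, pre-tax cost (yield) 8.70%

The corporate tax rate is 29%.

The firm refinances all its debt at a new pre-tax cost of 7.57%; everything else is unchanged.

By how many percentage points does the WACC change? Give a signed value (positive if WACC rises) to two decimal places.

-0.17 pp

Current WACC:
Total capital V = 493 + 130 = 623.
Equity: weight = 493/623 = 0.7913; cost = 14.4%.
Private placement notes: weight = 130/623 = 0.2087; after-tax cost = 8.7% × (1 − 29%) = 6.1770%.
WACC = 0.7913 × 14.4000% + 0.2087 × 6.1770% = 12.6841%.
After the change:
Total capital V = 493 + 130 = 623.
Equity: weight = 493/623 = 0.7913; cost = 14.4%.
Private placement notes: weight = 130/623 = 0.2087; after-tax cost = 7.57% × (1 − 29%) = 5.3747%.
WACC = 0.7913 × 14.4000% + 0.2087 × 5.3747% = 12.5167%.
Change in WACC = 12.5167% − 12.6841% = -0.1674 pp.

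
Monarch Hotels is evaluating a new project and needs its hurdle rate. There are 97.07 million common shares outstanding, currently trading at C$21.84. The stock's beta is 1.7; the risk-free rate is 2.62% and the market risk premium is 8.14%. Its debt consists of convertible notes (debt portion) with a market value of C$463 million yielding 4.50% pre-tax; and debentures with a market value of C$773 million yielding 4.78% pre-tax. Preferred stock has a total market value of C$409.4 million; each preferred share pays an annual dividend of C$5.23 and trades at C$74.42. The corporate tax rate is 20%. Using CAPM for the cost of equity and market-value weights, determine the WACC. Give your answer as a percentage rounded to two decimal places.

Cost of equity via CAPM: Re = 2.62% + 1.7 × 8.14% = 16.4580%.
Cost of preferred: Rp = 5.23 / 74.42 = 7.0277%.
Market value of equity E = 21.84 × 97.07m = 2120.0088m.
Total capital V = 2120.0088 + 409.4 + 463 + 773 = 3765.4088.
Equity: weight = 2120.0088/3765.4088 = 0.5630; cost = 16.458%.
Preferred: weight = 409.4/3765.4088 = 0.1087; cost = 7.0277%.
Convertible notes (debt portion): weight = 463/3765.4088 = 0.1230; after-tax cost = 4.5% × (1 − 20%) = 3.6000%.
Debentures: weight = 773/3765.4088 = 0.2053; after-tax cost = 4.78% × (1 − 20%) = 3.8240%.
WACC = 0.5630 × 16.4580% + 0.1087 × 7.0277% + 0.1230 × 3.6000% + 0.2053 × 3.8240% = 11.2580%.

11.26%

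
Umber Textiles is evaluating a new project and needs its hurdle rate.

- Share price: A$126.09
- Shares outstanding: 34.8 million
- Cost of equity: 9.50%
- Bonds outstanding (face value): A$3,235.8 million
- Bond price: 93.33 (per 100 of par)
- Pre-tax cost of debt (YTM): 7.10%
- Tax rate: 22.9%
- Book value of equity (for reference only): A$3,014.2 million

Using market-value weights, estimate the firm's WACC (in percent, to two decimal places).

7.86%

Market value of equity E = 126.09 × 34.8m = 4387.932m. Market value of debt D = 3235.8m × 93.33/100 = 3019.97214m.
Total capital V = 4387.932 + 3019.97214 = 7407.90414.
Equity: weight = 4387.932/7407.90414 = 0.5923; cost = 9.5%.
Bonds outstanding: weight = 3019.97214/7407.90414 = 0.4077; after-tax cost = 7.1% × (1 − 22.9%) = 5.4741%.
WACC = 0.5923 × 9.5000% + 0.4077 × 5.4741% = 7.8588%.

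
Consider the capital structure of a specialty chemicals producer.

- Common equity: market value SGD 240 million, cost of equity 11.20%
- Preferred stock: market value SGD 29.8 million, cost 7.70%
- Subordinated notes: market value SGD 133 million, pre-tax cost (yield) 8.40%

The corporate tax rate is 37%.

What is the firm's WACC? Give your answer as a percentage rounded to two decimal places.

Total capital V = 240 + 29.8 + 133 = 402.8.
Equity: weight = 240/402.8 = 0.5958; cost = 11.2%.
Preferred: weight = 29.8/402.8 = 0.0740; cost = 7.7%.
Subordinated notes: weight = 133/402.8 = 0.3302; after-tax cost = 8.4% × (1 − 37%) = 5.2920%.
WACC = 0.5958 × 11.2000% + 0.0740 × 7.7000% + 0.3302 × 5.2920% = 8.9903%.

8.99%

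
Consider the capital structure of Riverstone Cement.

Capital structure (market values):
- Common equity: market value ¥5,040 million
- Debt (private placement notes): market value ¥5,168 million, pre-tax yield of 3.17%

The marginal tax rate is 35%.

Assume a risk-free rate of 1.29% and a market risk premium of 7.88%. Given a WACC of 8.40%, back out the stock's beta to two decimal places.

1.73

Total capital V = 5040 + 5168 = 10208.
Equity weight = 5040/10208 = 0.4937.
Private placement notes weight = 5168/10208 = 0.5063.
Debt contribution = 0.5063 × 3.17% × (1 − 35%) = 1.0432%.
Required equity contribution = 8.4% − 1.0432% = 7.3568%  ⇒  Re = 14.9005%.
CAPM: 14.9005% = 1.29% + β × 7.88%  ⇒  β = 1.7272.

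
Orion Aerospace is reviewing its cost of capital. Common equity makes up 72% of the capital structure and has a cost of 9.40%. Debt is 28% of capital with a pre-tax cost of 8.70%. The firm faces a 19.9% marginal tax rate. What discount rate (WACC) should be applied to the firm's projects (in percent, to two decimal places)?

After-tax cost of debt = 8.7% × (1 − 19.9%) = 6.9687%.
WACC = 0.720 × 9.4000% + 0.280 × 6.9687% = 8.7192%.

8.72%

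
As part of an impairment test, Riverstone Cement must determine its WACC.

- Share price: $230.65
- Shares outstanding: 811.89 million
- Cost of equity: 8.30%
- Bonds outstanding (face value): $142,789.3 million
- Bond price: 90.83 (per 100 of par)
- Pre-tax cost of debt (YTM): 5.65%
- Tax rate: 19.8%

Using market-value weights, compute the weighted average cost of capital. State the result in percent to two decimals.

6.76%

Market value of equity E = 230.65 × 811.89m = 187262.4285m. Market value of debt D = 142789.3m × 90.83/100 = 129695.52119m.
Total capital V = 187262.4285 + 129695.52119 = 316957.94969.
Equity: weight = 187262.4285/316957.94969 = 0.5908; cost = 8.3%.
Bonds outstanding: weight = 129695.52119/316957.94969 = 0.4092; after-tax cost = 5.65% × (1 − 19.8%) = 4.5313%.
WACC = 0.5908 × 8.3000% + 0.4092 × 4.5313% = 6.7579%.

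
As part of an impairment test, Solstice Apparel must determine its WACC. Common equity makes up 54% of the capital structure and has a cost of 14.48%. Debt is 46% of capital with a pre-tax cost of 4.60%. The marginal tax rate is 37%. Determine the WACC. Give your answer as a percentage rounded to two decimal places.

9.15%

After-tax cost of debt = 4.6% × (1 − 37%) = 2.8980%.
WACC = 0.540 × 14.4800% + 0.460 × 2.8980% = 9.1523%.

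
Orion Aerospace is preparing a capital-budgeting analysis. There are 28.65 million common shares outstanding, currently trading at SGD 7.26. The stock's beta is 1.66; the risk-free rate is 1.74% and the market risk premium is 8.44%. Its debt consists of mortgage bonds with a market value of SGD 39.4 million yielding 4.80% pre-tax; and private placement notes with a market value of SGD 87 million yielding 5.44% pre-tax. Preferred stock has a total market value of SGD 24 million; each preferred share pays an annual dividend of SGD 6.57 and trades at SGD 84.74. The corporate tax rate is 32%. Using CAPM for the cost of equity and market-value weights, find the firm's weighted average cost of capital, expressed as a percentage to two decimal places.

10.92%

Cost of equity via CAPM: Re = 1.74% + 1.66 × 8.44% = 15.7504%.
Cost of preferred: Rp = 6.57 / 84.74 = 7.7531%.
Market value of equity E = 7.26 × 28.65m = 207.999m.
Total capital V = 207.999 + 24 + 39.4 + 87 = 358.399.
Equity: weight = 207.999/358.399 = 0.5804; cost = 15.7504%.
Preferred: weight = 24/358.399 = 0.0670; cost = 7.7531%.
Mortgage bonds: weight = 39.4/358.399 = 0.1099; after-tax cost = 4.8% × (1 − 32%) = 3.2640%.
Private placement notes: weight = 87/358.399 = 0.2427; after-tax cost = 5.44% × (1 − 32%) = 3.6992%.
WACC = 0.5804 × 15.7504% + 0.0670 × 7.7531% + 0.1099 × 3.2640% + 0.2427 × 3.6992% = 10.9168%.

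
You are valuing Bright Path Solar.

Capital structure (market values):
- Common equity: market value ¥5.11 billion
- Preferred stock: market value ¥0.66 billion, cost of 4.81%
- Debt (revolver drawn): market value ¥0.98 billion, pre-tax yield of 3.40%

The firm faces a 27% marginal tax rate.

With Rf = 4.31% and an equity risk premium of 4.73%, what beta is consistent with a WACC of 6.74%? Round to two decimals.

0.74

Total capital V = 5.11 + 0.66 + 0.98 = 6.75.
Equity weight = 5.11/6.75 = 0.7570.
Preferred weight = 0.66/6.75 = 0.0978.
Revolver drawn weight = 0.98/6.75 = 0.1452.
Debt contribution = 0.1452 × 3.4% × (1 − 27%) = 0.3603%.
Preferred contribution = 0.0978 × 4.81% = 0.4703%.
Required equity contribution = 6.74% − 0.8307% = 5.9093%  ⇒  Re = 7.8059%.
CAPM: 7.8059% = 4.31% + β × 4.73%  ⇒  β = 0.7391.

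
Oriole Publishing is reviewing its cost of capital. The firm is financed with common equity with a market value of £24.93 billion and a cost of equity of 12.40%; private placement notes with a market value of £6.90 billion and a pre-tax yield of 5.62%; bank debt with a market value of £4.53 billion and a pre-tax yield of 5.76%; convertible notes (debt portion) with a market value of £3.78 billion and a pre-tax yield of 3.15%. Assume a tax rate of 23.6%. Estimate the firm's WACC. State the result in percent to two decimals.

9.16%

Total capital V = 24.93 + 6.9 + 4.53 + 3.78 = 40.14.
Equity: weight = 24.93/40.14 = 0.6211; cost = 12.4%.
Private placement notes: weight = 6.9/40.14 = 0.1719; after-tax cost = 5.62% × (1 − 23.6%) = 4.2937%.
Bank debt: weight = 4.53/40.14 = 0.1129; after-tax cost = 5.76% × (1 − 23.6%) = 4.4006%.
Convertible notes (debt portion): weight = 3.78/40.14 = 0.0942; after-tax cost = 3.15% × (1 − 23.6%) = 2.4066%.
WACC = 0.6211 × 12.4000% + 0.1719 × 4.2937% + 0.1129 × 4.4006% + 0.0942 × 2.4066% = 9.1627%.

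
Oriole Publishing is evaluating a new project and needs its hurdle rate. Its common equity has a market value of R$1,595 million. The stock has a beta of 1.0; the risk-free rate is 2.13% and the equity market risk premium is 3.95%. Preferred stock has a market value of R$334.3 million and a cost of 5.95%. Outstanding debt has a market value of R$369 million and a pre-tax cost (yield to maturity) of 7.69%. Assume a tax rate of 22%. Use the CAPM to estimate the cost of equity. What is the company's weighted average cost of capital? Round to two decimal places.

Cost of equity via CAPM: Re = 2.13% + 1.0 × 3.95% = 6.0800%.
Total capital V = 1595 + 334.3 + 369 = 2298.3.
Equity: weight = 1595/2298.3 = 0.6940; cost = 6.08%.
Preferred: weight = 334.3/2298.3 = 0.1455; cost = 5.95%.
Debt: weight = 369/2298.3 = 0.1606; after-tax cost = 7.69% × (1 − 22%) = 5.9982%.
WACC = 0.6940 × 6.0800% + 0.1455 × 5.9500% + 0.1606 × 5.9982% = 6.0480%.

6.05%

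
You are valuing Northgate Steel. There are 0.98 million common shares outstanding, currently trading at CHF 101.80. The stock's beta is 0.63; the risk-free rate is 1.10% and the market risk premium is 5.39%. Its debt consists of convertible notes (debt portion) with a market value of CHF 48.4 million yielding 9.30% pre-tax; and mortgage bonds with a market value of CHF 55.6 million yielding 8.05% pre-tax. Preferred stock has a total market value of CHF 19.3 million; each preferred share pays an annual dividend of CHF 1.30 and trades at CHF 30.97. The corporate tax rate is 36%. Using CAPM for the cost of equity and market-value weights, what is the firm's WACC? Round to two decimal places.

4.95%

Cost of equity via CAPM: Re = 1.1% + 0.63 × 5.39% = 4.4957%.
Cost of preferred: Rp = 1.3 / 30.97 = 4.1976%.
Market value of equity E = 101.8 × 0.98m = 99.764m.
Total capital V = 99.764 + 19.3 + 48.4 + 55.6 = 223.064.
Equity: weight = 99.764/223.064 = 0.4472; cost = 4.4957%.
Preferred: weight = 19.3/223.064 = 0.0865; cost = 4.1976%.
Convertible notes (debt portion): weight = 48.4/223.064 = 0.2170; after-tax cost = 9.3% × (1 − 36%) = 5.9520%.
Mortgage bonds: weight = 55.6/223.064 = 0.2493; after-tax cost = 8.05% × (1 − 36%) = 5.1520%.
WACC = 0.4472 × 4.4957% + 0.0865 × 4.1976% + 0.2170 × 5.9520% + 0.2493 × 5.1520% = 4.9495%.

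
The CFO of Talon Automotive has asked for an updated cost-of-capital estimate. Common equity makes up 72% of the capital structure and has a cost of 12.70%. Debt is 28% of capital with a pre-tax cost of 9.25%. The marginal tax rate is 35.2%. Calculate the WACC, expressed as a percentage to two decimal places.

10.82%

After-tax cost of debt = 9.25% × (1 − 35.2%) = 5.9940%.
WACC = 0.720 × 12.7000% + 0.280 × 5.9940% = 10.8223%.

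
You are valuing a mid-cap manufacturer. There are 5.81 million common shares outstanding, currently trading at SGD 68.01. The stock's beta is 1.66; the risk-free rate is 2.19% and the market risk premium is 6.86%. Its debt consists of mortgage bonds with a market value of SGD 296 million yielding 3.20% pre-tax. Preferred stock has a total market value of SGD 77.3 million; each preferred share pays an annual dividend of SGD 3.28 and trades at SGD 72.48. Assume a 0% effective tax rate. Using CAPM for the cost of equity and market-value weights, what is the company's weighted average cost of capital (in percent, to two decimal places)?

Cost of equity via CAPM: Re = 2.19% + 1.66 × 6.86% = 13.5776%.
Cost of preferred: Rp = 3.28 / 72.48 = 4.5254%.
Market value of equity E = 68.01 × 5.81m = 395.1381m.
Total capital V = 395.1381 + 77.3 + 296 = 768.4381.
Equity: weight = 395.1381/768.4381 = 0.5142; cost = 13.5776%.
Preferred: weight = 77.3/768.4381 = 0.1006; cost = 4.5254%.
Mortgage bonds: weight = 296/768.4381 = 0.3852; after-tax cost = 3.2% × (1 − 0%) = 3.2000%.
WACC = 0.5142 × 13.5776% + 0.1006 × 4.5254% + 0.3852 × 3.2000% = 8.6696%.

8.67%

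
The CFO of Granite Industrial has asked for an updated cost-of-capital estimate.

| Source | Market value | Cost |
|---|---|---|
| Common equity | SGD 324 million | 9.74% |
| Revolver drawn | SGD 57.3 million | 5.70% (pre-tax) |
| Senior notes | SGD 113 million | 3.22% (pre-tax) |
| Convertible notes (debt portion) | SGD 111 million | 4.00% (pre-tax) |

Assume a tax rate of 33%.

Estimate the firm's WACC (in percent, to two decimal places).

6.47%

Total capital V = 324 + 57.3 + 113 + 111 = 605.3.
Equity: weight = 324/605.3 = 0.5353; cost = 9.74%.
Revolver drawn: weight = 57.3/605.3 = 0.0947; after-tax cost = 5.7% × (1 − 33%) = 3.8190%.
Senior notes: weight = 113/605.3 = 0.1867; after-tax cost = 3.22% × (1 − 33%) = 2.1574%.
Convertible notes (debt portion): weight = 111/605.3 = 0.1834; after-tax cost = 4% × (1 − 33%) = 2.6800%.
WACC = 0.5353 × 9.7400% + 0.0947 × 3.8190% + 0.1867 × 2.1574% + 0.1834 × 2.6800% = 6.4693%.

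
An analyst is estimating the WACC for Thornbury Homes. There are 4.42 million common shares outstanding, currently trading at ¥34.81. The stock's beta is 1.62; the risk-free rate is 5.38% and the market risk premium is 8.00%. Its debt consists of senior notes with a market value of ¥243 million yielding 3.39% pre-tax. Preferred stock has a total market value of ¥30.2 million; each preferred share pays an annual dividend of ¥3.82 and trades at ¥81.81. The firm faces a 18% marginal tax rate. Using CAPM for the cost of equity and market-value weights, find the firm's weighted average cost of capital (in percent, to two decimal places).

8.52%

Cost of equity via CAPM: Re = 5.38% + 1.62 × 8.0% = 18.3400%.
Cost of preferred: Rp = 3.82 / 81.81 = 4.6694%.
Market value of equity E = 34.81 × 4.42m = 153.8602m.
Total capital V = 153.8602 + 30.2 + 243 = 427.0602.
Equity: weight = 153.8602/427.0602 = 0.3603; cost = 18.34%.
Preferred: weight = 30.2/427.0602 = 0.0707; cost = 4.6694%.
Senior notes: weight = 243/427.0602 = 0.5690; after-tax cost = 3.39% × (1 − 18%) = 2.7798%.
WACC = 0.3603 × 18.3400% + 0.0707 × 4.6694% + 0.5690 × 2.7798% = 8.5194%.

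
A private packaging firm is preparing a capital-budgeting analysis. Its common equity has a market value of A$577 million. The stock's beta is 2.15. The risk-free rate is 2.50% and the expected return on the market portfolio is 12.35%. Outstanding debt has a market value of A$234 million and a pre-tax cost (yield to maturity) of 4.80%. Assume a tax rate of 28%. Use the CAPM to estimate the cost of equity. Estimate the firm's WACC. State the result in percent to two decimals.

Market risk premium = 12.35% − 2.5% = 9.85%.
Cost of equity via CAPM: Re = 2.5% + 2.15 × 9.85% = 23.6775%.
Total capital V = 577 + 234 = 811.
Equity: weight = 577/811 = 0.7115; cost = 23.6775%.
Debt: weight = 234/811 = 0.2885; after-tax cost = 4.8% × (1 − 28%) = 3.4560%.
WACC = 0.7115 × 23.6775% + 0.2885 × 3.4560% = 17.8429%.

17.84%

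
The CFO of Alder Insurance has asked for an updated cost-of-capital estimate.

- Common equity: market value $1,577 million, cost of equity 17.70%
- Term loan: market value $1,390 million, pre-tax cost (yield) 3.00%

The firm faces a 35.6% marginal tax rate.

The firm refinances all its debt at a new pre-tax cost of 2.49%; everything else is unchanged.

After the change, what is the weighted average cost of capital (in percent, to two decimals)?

10.16%

After the change:
Total capital V = 1577 + 1390 = 2967.
Equity: weight = 1577/2967 = 0.5315; cost = 17.7%.
Term loan: weight = 1390/2967 = 0.4685; after-tax cost = 2.49% × (1 − 35.6%) = 1.6036%.
WACC = 0.5315 × 17.7000% + 0.4685 × 1.6036% = 10.1590%.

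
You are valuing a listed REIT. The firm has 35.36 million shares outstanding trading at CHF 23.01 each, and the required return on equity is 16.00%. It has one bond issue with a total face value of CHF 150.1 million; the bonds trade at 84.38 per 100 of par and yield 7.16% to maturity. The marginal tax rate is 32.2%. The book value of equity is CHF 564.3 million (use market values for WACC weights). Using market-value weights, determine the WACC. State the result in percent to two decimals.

14.50%

Market value of equity E = 23.01 × 35.36m = 813.6336m. Market value of debt D = 150.1m × 84.38/100 = 126.65438m.
Total capital V = 813.6336 + 126.65438 = 940.28798.
Equity: weight = 813.6336/940.28798 = 0.8653; cost = 16%.
Bonds outstanding: weight = 126.65438/940.28798 = 0.1347; after-tax cost = 7.16% × (1 − 32.2%) = 4.8545%.
WACC = 0.8653 × 16.0000% + 0.1347 × 4.8545% = 14.4987%.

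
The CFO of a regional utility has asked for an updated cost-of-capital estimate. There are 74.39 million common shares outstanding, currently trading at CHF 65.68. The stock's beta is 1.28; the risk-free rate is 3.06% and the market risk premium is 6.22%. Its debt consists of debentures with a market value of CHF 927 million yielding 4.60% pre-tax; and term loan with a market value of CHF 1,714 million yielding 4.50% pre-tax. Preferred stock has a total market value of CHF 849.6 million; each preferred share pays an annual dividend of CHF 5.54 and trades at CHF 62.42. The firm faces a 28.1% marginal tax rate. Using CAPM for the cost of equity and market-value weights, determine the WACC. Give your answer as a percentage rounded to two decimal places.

8.36%

Cost of equity via CAPM: Re = 3.06% + 1.28 × 6.22% = 11.0216%.
Cost of preferred: Rp = 5.54 / 62.42 = 8.8754%.
Market value of equity E = 65.68 × 74.39m = 4885.9352m.
Total capital V = 4885.9352 + 849.6 + 927 + 1714 = 8376.5352.
Equity: weight = 4885.9352/8376.5352 = 0.5833; cost = 11.0216%.
Preferred: weight = 849.6/8376.5352 = 0.1014; cost = 8.8754%.
Debentures: weight = 927/8376.5352 = 0.1107; after-tax cost = 4.6% × (1 − 28.1%) = 3.3074%.
Term loan: weight = 1714/8376.5352 = 0.2046; after-tax cost = 4.5% × (1 − 28.1%) = 3.2355%.
WACC = 0.5833 × 11.0216% + 0.1014 × 8.8754% + 0.1107 × 3.3074% + 0.2046 × 3.2355% = 8.3570%.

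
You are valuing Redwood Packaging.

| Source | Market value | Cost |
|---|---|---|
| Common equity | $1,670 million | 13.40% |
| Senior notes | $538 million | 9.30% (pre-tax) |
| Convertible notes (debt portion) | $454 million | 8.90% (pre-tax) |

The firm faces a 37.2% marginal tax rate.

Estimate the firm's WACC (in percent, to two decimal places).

10.54%

Total capital V = 1670 + 538 + 454 = 2662.
Equity: weight = 1670/2662 = 0.6273; cost = 13.4%.
Senior notes: weight = 538/2662 = 0.2021; after-tax cost = 9.3% × (1 − 37.2%) = 5.8404%.
Convertible notes (debt portion): weight = 454/2662 = 0.1705; after-tax cost = 8.9% × (1 − 37.2%) = 5.5892%.
WACC = 0.6273 × 13.4000% + 0.2021 × 5.8404% + 0.1705 × 5.5892% = 10.5401%.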